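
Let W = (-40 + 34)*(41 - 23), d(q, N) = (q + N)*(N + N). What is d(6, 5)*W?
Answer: -11880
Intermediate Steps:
d(q, N) = 2*N*(N + q) (d(q, N) = (N + q)*(2*N) = 2*N*(N + q))
W = -108 (W = -6*18 = -108)
d(6, 5)*W = (2*5*(5 + 6))*(-108) = (2*5*11)*(-108) = 110*(-108) = -11880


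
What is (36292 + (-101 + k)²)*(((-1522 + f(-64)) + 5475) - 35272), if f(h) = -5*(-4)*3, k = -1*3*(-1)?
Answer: -1434663064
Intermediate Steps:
k = 3 (k = -3*(-1) = 3)
f(h) = 60 (f(h) = 20*3 = 60)
(36292 + (-101 + k)²)*(((-1522 + f(-64)) + 5475) - 35272) = (36292 + (-101 + 3)²)*(((-1522 + 60) + 5475) - 35272) = (36292 + (-98)²)*((-1462 + 5475) - 35272) = (36292 + 9604)*(4013 - 35272) = 45896*(-31259) = -1434663064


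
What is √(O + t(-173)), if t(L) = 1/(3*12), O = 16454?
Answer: 13*√3505/6 ≈ 128.27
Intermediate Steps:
t(L) = 1/36
√(O + t(-173)) = √(16454 + 1/36) = √(592345/36) = 13*√3505/6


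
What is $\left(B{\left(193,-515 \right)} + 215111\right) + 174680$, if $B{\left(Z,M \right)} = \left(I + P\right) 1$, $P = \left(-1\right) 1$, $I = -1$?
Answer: $389789$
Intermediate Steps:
$P = -1$
$B{\left(Z,M \right)} = -2$ ($B{\left(Z,M \right)} = \left(-1 - 1\right) 1 = \left(-2\right) 1 = -2$)
$\left(B{\left(193,-515 \right)} + 215111\right) + 174680 = \left(-2 + 215111\right) + 174680 = 215109 + 174680 = 389789$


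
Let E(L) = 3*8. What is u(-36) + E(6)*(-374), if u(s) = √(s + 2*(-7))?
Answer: -8976 + 5*I*√2 ≈ -8976.0 + 7.0711*I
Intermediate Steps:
E(L) = 24
u(s) = √(-14 + s) (u(s) = √(s - 14) = √(-14 + s))
u(-36) + E(6)*(-374) = √(-14 - 36) + 24*(-374) = √(-50) - 8976 = 5*I*√2 - 8976 = -8976 + 5*I*√2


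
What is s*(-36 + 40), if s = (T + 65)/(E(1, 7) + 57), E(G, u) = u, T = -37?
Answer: 7/4 ≈ 1.7500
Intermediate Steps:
s = 7/16 (s = (-37 + 65)/(7 + 57) = 28/64 = 28*(1/64) = 7/16 ≈ 0.43750)
s*(-36 + 40) = 7*(-36 + 40)/16 = (7/16)*4 = 7/4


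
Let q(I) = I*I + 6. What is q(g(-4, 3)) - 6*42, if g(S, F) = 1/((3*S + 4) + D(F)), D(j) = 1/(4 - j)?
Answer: -12053/49 ≈ -245.98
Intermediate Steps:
g(S, F) = 1/(4 - 1/(-4 + F) + 3*S) (g(S, F) = 1/((3*S + 4) - 1/(-4 + F)) = 1/((4 + 3*S) - 1/(-4 + F)) = 1/(4 - 1/(-4 + F) + 3*S))
q(I) = 6 + I² (q(I) = I² + 6 = 6 + I²)
q(g(-4, 3)) - 6*42 = (6 + ((-4 + 3)/(-1 + (-4 + 3)*(4 + 3*(-4))))²) - 6*42 = (6 + (-1/(-1 - (4 - 12)))²) - 252 = (6 + (-1/(-1 - 1*(-8)))²) - 252 = (6 + (-1/(-1 + 8))²) - 252 = (6 + (-1/7)²) - 252 = (6 + ((⅐)*(-1))²) - 252 = (6 + (-⅐)²) - 252 = (6 + 1/49) - 252 = 295/49 - 252 = -12053/49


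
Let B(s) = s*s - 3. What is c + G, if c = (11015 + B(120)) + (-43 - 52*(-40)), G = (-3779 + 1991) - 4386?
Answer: 21275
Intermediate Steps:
B(s) = -3 + s**2 (B(s) = s**2 - 3 = -3 + s**2)
G = -6174 (G = -1788 - 4386 = -6174)
c = 27449 (c = (11015 + (-3 + 120**2)) + (-43 - 52*(-40)) = (11015 + (-3 + 14400)) + (-43 + 2080) = (11015 + 14397) + 2037 = 25412 + 2037 = 27449)
c + G = 27449 - 6174 = 21275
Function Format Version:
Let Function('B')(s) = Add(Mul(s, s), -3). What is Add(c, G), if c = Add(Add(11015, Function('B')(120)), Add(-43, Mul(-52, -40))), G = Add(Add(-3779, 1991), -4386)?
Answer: 21275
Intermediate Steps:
Function('B')(s) = Add(-3, Pow(s, 2)) (Function('B')(s) = Add(Pow(s, 2), -3) = Add(-3, Pow(s, 2)))
G = -6174 (G = Add(-1788, -4386) = -6174)
c = 27449 (c = Add(Add(11015, Add(-3, Pow(120, 2))), Add(-43, Mul(-52, -40))) = Add(Add(11015, Add(-3, 14400)), Add(-43, 2080)) = Add(Add(11015, 14397), 2037) = Add(25412, 2037) = 27449)
Add(c, G) = Add(27449, -6174) = 21275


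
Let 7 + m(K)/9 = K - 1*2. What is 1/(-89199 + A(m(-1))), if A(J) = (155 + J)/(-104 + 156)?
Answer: -4/356791 ≈ -1.1211e-5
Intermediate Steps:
m(K) = -81 + 9*K (m(K) = -63 + 9*(K - 1*2) = -63 + 9*(K - 2) = -63 + 9*(-2 + K) = -63 + (-18 + 9*K) = -81 + 9*K)
A(J) = 155/52 + J/52 (A(J) = (155 + J)/52 = (155 + J)*(1/52) = 155/52 + J/52)
1/(-89199 + A(m(-1))) = 1/(-89199 + (155/52 + (-81 + 9*(-1))/52)) = 1/(-89199 + (155/52 + (-81 - 9)/52)) = 1/(-89199 + (155/52 + (1/52)*(-90))) = 1/(-89199 + (155/52 - 45/26)) = 1/(-89199 + 5/4) = 1/(-356791/4) = -4/356791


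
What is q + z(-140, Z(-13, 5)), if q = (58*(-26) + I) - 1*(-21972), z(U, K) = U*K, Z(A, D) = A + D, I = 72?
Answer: 21656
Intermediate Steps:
z(U, K) = K*U
q = 20536 (q = (58*(-26) + 72) - 1*(-21972) = (-1508 + 72) + 21972 = -1436 + 21972 = 20536)
q + z(-140, Z(-13, 5)) = 20536 + (-13 + 5)*(-140) = 20536 - 8*(-140) = 20536 + 1120 = 21656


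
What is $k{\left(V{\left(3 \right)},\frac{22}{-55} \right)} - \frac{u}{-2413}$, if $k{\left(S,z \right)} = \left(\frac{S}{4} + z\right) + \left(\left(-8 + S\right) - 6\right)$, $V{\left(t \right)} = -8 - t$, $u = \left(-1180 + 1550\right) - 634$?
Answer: $- \frac{1363799}{48260} \approx -28.259$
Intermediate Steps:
$u = -264$ ($u = 370 - 634 = -264$)
$k{\left(S,z \right)} = -14 + z + \frac{5 S}{4}$ ($k{\left(S,z \right)} = \left(S \frac{1}{4} + z\right) + \left(-14 + S\right) = \left(\frac{S}{4} + z\right) + \left(-14 + S\right) = \left(z + \frac{S}{4}\right) + \left(-14 + S\right) = -14 + z + \frac{5 S}{4}$)
$k{\left(V{\left(3 \right)},\frac{22}{-55} \right)} - \frac{u}{-2413} = \left(-14 + \frac{22}{-55} + \frac{5 \left(-8 - 3\right)}{4}\right) - - \frac{264}{-2413} = \left(-14 + 22 \left(- \frac{1}{55}\right) + \frac{5 \left(-8 - 3\right)}{4}\right) - \left(-264\right) \left(- \frac{1}{2413}\right) = \left(-14 - \frac{2}{5} + \frac{5}{4} \left(-11\right)\right) - \frac{264}{2413} = \left(-14 - \frac{2}{5} - \frac{55}{4}\right) - \frac{264}{2413} = - \frac{563}{20} - \frac{264}{2413} = - \frac{1363799}{48260}$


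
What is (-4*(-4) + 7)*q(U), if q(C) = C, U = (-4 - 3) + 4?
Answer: -69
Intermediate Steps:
U = -3 (U = -7 + 4 = -3)
(-4*(-4) + 7)*q(U) = (-4*(-4) + 7)*(-3) = (16 + 7)*(-3) = 23*(-3) = -69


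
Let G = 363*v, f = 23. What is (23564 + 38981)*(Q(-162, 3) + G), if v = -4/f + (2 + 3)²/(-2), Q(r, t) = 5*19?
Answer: -12963014155/46 ≈ -2.8180e+8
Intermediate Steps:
Q(r, t) = 95
v = -583/46 (v = -4/23 + (2 + 3)²/(-2) = -4*1/23 + 5²*(-½) = -4/23 + 25*(-½) = -4/23 - 25/2 = -583/46 ≈ -12.674)
G = -211629/46 (G = 363*(-583/46) = -211629/46 ≈ -4600.6)
(23564 + 38981)*(Q(-162, 3) + G) = (23564 + 38981)*(95 - 211629/46) = 62545*(-207259/46) = -12963014155/46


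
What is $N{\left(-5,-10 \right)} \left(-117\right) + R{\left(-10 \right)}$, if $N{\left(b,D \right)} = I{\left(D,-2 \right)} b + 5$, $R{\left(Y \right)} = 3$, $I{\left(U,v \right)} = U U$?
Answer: $57918$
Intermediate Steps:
$I{\left(U,v \right)} = U^{2}$
$N{\left(b,D \right)} = 5 + b D^{2}$ ($N{\left(b,D \right)} = D^{2} b + 5 = b D^{2} + 5 = 5 + b D^{2}$)
$N{\left(-5,-10 \right)} \left(-117\right) + R{\left(-10 \right)} = \left(5 - 5 \left(-10\right)^{2}\right) \left(-117\right) + 3 = \left(5 - 500\right) \left(-117\right) + 3 = \left(-495\right) \left(-117\right) + 3 = 57915 + 3 = 57918$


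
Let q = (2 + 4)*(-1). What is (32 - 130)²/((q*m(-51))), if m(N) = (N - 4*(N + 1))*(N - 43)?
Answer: 2401/21009 ≈ 0.11428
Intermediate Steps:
q = -6 (q = 6*(-1) = -6)
m(N) = (-43 + N)*(-4 - 3*N) (m(N) = (N - 4*(1 + N))*(-43 + N) = (N + (-4 - 4*N))*(-43 + N) = (-4 - 3*N)*(-43 + N) = (-43 + N)*(-4 - 3*N))
(32 - 130)²/((q*m(-51))) = (32 - 130)²/((-6*(172 - 3*(-51)² + 125*(-51)))) = (-98)²/((-6*(172 - 3*2601 - 6375))) = 9604/((-6*(172 - 7803 - 6375))) = 9604/((-6*(-14006))) = 9604/84036 = 9604*(1/84036) = 2401/21009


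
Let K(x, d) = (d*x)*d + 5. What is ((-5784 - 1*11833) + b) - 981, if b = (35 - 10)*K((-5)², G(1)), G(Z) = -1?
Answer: -17848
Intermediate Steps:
K(x, d) = 5 + x*d² (K(x, d) = x*d² + 5 = 5 + x*d²)
b = 750 (b = (35 - 10)*(5 + (-5)²*(-1)²) = 25*(5 + 25*1) = 25*(5 + 25) = 25*30 = 750)
((-5784 - 1*11833) + b) - 981 = ((-5784 - 1*11833) + 750) - 981 = ((-5784 - 11833) + 750) - 981 = (-17617 + 750) - 981 = -16867 - 981 = -17848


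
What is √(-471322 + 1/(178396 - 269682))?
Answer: 3*I*√436398809676622/91286 ≈ 686.53*I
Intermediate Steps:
√(-471322 + 1/(178396 - 269682)) = √(-471322 + 1/(-91286)) = √(-471322 - 1/91286) = √(-43025100093/91286) = 3*I*√436398809676622/91286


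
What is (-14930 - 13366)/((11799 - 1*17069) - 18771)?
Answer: 28296/24041 ≈ 1.1770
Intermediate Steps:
(-14930 - 13366)/((11799 - 1*17069) - 18771) = -28296/((11799 - 17069) - 18771) = -28296/(-5270 - 18771) = -28296/(-24041) = -28296*(-1/24041) = 28296/24041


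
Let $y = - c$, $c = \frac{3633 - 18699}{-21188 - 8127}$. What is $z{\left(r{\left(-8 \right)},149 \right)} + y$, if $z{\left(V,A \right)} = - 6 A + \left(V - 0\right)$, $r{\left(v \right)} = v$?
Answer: $- \frac{26457196}{29315} \approx -902.51$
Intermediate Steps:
$c = \frac{15066}{29315}$ ($c = - \frac{15066}{-29315} = \left(-15066\right) \left(- \frac{1}{29315}\right) = \frac{15066}{29315} \approx 0.51394$)
$z{\left(V,A \right)} = V - 6 A$ ($z{\left(V,A \right)} = - 6 A + \left(V + 0\right) = - 6 A + V = V - 6 A$)
$y = - \frac{15066}{29315}$ ($y = \left(-1\right) \frac{15066}{29315} = - \frac{15066}{29315} \approx -0.51394$)
$z{\left(r{\left(-8 \right)},149 \right)} + y = \left(-8 - 894\right) - \frac{15066}{29315} = -902 - \frac{15066}{29315} = - \frac{26457196}{29315}$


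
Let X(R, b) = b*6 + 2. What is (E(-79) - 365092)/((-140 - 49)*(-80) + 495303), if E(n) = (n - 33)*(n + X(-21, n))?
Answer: -303380/510423 ≈ -0.59437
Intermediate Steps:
X(R, b) = 2 + 6*b (X(R, b) = 6*b + 2 = 2 + 6*b)
E(n) = (-33 + n)*(2 + 7*n) (E(n) = (n - 33)*(n + (2 + 6*n)) = (-33 + n)*(2 + 7*n))
(E(-79) - 365092)/((-140 - 49)*(-80) + 495303) = ((-66 - 229*(-79) + 7*(-79)**2) - 365092)/((-140 - 49)*(-80) + 495303) = ((-66 + 18091 + 7*6241) - 365092)/(-189*(-80) + 495303) = ((-66 + 18091 + 43687) - 365092)/(15120 + 495303) = (61712 - 365092)/510423 = -303380*1/510423 = -303380/510423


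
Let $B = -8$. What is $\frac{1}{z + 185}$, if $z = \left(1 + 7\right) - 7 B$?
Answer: $\frac{1}{249} \approx 0.0040161$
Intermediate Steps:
$z = 64$ ($z = \left(1 + 7\right) - -56 = 8 + 56 = 64$)
$\frac{1}{z + 185} = \frac{1}{64 + 185} = \frac{1}{249}$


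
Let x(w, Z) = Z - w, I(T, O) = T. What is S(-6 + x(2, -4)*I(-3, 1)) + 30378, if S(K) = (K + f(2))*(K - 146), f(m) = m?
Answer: 28502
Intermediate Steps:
S(K) = (-146 + K)*(2 + K) (S(K) = (K + 2)*(K - 146) = (2 + K)*(-146 + K) = (-146 + K)*(2 + K))
S(-6 + x(2, -4)*I(-3, 1)) + 30378 = (-292 + (-6 + (-4 - 1*2)*(-3))² - 144*(-6 + (-4 - 1*2)*(-3))) + 30378 = (-292 + (-6 + (-4 - 2)*(-3))² - 144*(-6 + (-4 - 2)*(-3))) + 30378 = (-292 + (-6 - 6*(-3))² - 144*(-6 - 6*(-3))) + 30378 = (-292 + (-6 + 18)² - 144*(-6 + 18)) + 30378 = (-292 + 12² - 144*12) + 30378 = (-292 + 144 - 1728) + 30378 = -1876 + 30378 = 28502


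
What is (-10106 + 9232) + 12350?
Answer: 11476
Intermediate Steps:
(-10106 + 9232) + 12350 = -874 + 12350 = 11476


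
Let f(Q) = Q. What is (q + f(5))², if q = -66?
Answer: 3721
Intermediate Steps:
(q + f(5))² = (-66 + 5)² = (-61)² = 3721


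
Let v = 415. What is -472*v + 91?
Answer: -195789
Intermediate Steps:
-472*v + 91 = -472*415 + 91 = -195880 + 91 = -195789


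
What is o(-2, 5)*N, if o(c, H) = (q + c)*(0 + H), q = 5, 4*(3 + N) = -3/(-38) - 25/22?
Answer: -40935/836 ≈ -48.965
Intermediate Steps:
N = -2729/836 (N = -3 + (-3/(-38) - 25/22)/4 = -3 + (-3*(-1/38) - 25*1/22)/4 = -3 + (3/38 - 25/22)/4 = -3 + (¼)*(-221/209) = -3 - 221/836 = -2729/836 ≈ -3.2644)
o(c, H) = H*(5 + c) (o(c, H) = (5 + c)*(0 + H) = (5 + c)*H = H*(5 + c))
o(-2, 5)*N = (5*(5 - 2))*(-2729/836) = (5*3)*(-2729/836) = 15*(-2729/836) = -40935/836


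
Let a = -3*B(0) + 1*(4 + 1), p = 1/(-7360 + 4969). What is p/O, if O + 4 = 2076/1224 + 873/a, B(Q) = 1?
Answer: -17/17648768 ≈ -9.6324e-7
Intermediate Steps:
p = -1/2391 (p = 1/(-2391) = -1/2391 ≈ -0.00041824)
a = 2 (a = -3*1 + 1*(4 + 1) = -3 + 1*5 = -3 + 5 = 2)
O = 22144/51 (O = -4 + (2076/1224 + 873/2) = -4 + (2076*(1/1224) + 873*(1/2)) = -4 + (173/102 + 873/2) = -4 + 22348/51 = 22144/51 ≈ 434.20)
p/O = -1/(2391*22144/51) = -1/2391*51/22144 = -17/17648768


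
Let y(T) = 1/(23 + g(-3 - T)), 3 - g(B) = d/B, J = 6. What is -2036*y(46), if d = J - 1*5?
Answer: -99764/1275 ≈ -78.246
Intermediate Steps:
d = 1 (d = 6 - 1*5 = 6 - 5 = 1)
g(B) = 3 - 1/B
y(T) = 1/(26 - 1/(-3 - T)) (y(T) = 1/(23 + (3 - 1/(-3 - T))) = 1/(26 - 1/(-3 - T)))
-2036*y(46) = -2036*(3 + 46)/(79 + 26*46) = -2036*49/(79 + 1196) = -2036*49/1275 = -99764/1275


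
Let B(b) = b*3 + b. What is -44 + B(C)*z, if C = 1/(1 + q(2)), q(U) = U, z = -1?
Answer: -136/3 ≈ -45.333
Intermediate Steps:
C = ⅓ (C = 1/(1 + 2) = 1/3 = ⅓ ≈ 0.33333)
B(b) = 4*b (B(b) = 3*b + b = 4*b)
-44 + B(C)*z = -44 + (4*(⅓))*(-1) = -44 + (4/3)*(-1) = -44 - 4/3 = -136/3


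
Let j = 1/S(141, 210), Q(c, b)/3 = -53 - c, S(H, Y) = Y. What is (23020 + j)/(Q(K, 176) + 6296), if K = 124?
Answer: 4834201/1210650 ≈ 3.9931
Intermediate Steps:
Q(c, b) = -159 - 3*c (Q(c, b) = 3*(-53 - c) = -159 - 3*c)
j = 1/210 ≈ 0.0047619
(23020 + j)/(Q(K, 176) + 6296) = (23020 + 1/210)/((-159 - 3*124) + 6296) = 4834201/(210*((-159 - 372) + 6296)) = 4834201/(210*(-531 + 6296)) = (4834201/210)/5765 = (4834201/210)*(1/5765) = 4834201/1210650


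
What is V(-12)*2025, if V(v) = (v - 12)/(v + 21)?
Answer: -5400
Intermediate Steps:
V(v) = (-12 + v)/(21 + v)
V(-12)*2025 = ((-12 - 12)/(21 - 12))*2025 = (-24/9)*2025 = ((⅑)*(-24))*2025 = -8/3*2025 = -5400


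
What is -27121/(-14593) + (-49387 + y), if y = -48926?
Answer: -1434654488/14593 ≈ -98311.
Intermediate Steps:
-27121/(-14593) + (-49387 + y) = -27121/(-14593) + (-49387 - 48926) = -27121*(-1/14593) - 98313 = 27121/14593 - 98313 = -1434654488/14593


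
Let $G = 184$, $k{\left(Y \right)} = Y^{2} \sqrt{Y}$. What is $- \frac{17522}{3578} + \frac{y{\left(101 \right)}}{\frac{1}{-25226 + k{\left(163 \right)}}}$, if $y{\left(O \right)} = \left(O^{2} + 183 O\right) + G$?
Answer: $- \frac{1302793045313}{1789} + 766993892 \sqrt{163} \approx 9.0641 \cdot 10^{9}$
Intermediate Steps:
$k{\left(Y \right)} = Y^{\frac{5}{2}}$
$y{\left(O \right)} = 184 + O^{2} + 183 O$ ($y{\left(O \right)} = \left(O^{2} + 183 O\right) + 184 = 184 + O^{2} + 183 O$)
$- \frac{17522}{3578} + \frac{y{\left(101 \right)}}{\frac{1}{-25226 + k{\left(163 \right)}}} = - \frac{17522}{3578} + \frac{184 + 101^{2} + 183 \cdot 101}{\frac{1}{-25226 + 163^{\frac{5}{2}}}} = \left(-17522\right) \frac{1}{3578} + \frac{184 + 10201 + 18483}{\frac{1}{-25226 + 26569 \sqrt{163}}} = - \frac{8761}{1789} + 28868 \left(-25226 + 26569 \sqrt{163}\right) = - \frac{8761}{1789} - \left(728224168 - 766993892 \sqrt{163}\right) = - \frac{1302793045313}{1789} + 766993892 \sqrt{163}$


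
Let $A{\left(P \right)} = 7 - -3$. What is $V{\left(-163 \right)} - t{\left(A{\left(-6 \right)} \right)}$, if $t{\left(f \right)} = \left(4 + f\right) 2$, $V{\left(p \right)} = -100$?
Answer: $-128$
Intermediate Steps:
$A{\left(P \right)} = 10$ ($A{\left(P \right)} = 7 + 3 = 10$)
$t{\left(f \right)} = 8 + 2 f$
$V{\left(-163 \right)} - t{\left(A{\left(-6 \right)} \right)} = -100 - \left(8 + 2 \cdot 10\right) = -100 - \left(8 + 20\right) = -100 - 28 = -128$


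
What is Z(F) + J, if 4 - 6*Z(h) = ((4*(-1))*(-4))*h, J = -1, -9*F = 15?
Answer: 37/9 ≈ 4.1111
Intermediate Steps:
F = -5/3 (F = -⅑*15 = -5/3 ≈ -1.6667)
Z(h) = ⅔ - 8*h/3 (Z(h) = ⅔ - (4*(-1))*(-4)*h/6 = ⅔ - (-4*(-4))*h/6 = ⅔ - 8*h/3)
Z(F) + J = (⅔ - 8/3*(-5/3)) - 1 = (⅔ + 40/9) - 1 = 46/9 - 1 = 37/9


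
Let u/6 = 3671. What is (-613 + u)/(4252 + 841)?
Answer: 21413/5093 ≈ 4.2044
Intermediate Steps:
u = 22026 (u = 6*3671 = 22026)
(-613 + u)/(4252 + 841) = (-613 + 22026)/(4252 + 841) = 21413/5093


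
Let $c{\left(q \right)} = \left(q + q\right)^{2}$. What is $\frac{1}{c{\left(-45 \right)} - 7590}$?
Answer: $\frac{1}{510} \approx 0.0019608$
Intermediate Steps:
$c{\left(q \right)} = 4 q^{2}$ ($c{\left(q \right)} = \left(2 q\right)^{2} = 4 q^{2}$)
$\frac{1}{c{\left(-45 \right)} - 7590} = \frac{1}{4 \left(-45\right)^{2} - 7590} = \frac{1}{4 \cdot 2025 - 7590} = \frac{1}{8100 - 7590} = \frac{1}{510}$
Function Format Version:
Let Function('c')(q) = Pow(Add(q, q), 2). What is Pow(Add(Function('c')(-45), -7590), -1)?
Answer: Rational(1, 510) ≈ 0.0019608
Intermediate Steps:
Function('c')(q) = Mul(4, Pow(q, 2)) (Function('c')(q) = Pow(Mul(2, q), 2) = Mul(4, Pow(q, 2)))
Pow(Add(Function('c')(-45), -7590), -1) = Pow(Add(Mul(4, Pow(-45, 2)), -7590), -1) = Pow(Add(Mul(4, 2025), -7590), -1) = Pow(Add(8100, -7590), -1) = Pow(510, -1) = Rational(1, 510)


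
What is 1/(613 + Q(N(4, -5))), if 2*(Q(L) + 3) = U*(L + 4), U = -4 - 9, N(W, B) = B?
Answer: 2/1233 ≈ 0.0016221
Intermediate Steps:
U = -13
Q(L) = -29 - 13*L/2 (Q(L) = -3 + (-13*(L + 4))/2 = -3 + (-13*(4 + L))/2 = -3 + (-52 - 13*L)/2 = -3 + (-26 - 13*L/2) = -29 - 13*L/2)
1/(613 + Q(N(4, -5))) = 1/(613 + (-29 - 13/2*(-5))) = 1/(613 + (-29 + 65/2)) = 1/(613 + 7/2) = 1/(1233/2) = 2/1233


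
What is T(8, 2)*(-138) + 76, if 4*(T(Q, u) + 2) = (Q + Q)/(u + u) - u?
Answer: 283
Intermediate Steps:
T(Q, u) = -2 - u/4 + Q/(4*u) (T(Q, u) = -2 + ((Q + Q)/(u + u) - u)/4 = -2 + ((2*Q)/((2*u)) - u)/4 = -2 + ((2*Q)*(1/(2*u)) - u)/4 = -2 + (Q/u - u)/4 = -2 + (-u + Q/u)/4 = -2 + (-u/4 + Q/(4*u)) = -2 - u/4 + Q/(4*u))
T(8, 2)*(-138) + 76 = ((¼)*(8 - 1*2*(8 + 2))/2)*(-138) + 76 = ((¼)*(½)*(8 - 1*2*10))*(-138) + 76 = ((¼)*(½)*(8 - 20))*(-138) + 76 = ((¼)*(½)*(-12))*(-138) + 76 = -3/2*(-138) + 76 = 207 + 76 = 283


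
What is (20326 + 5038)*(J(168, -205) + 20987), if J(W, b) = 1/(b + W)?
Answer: 19695602552/37 ≈ 5.3231e+8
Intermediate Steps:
J(W, b) = 1/(W + b)
(20326 + 5038)*(J(168, -205) + 20987) = (20326 + 5038)*(1/(168 - 205) + 20987) = 25364*(1/(-37) + 20987) = 25364*(-1/37 + 20987) = 25364*(776518/37) = 19695602552/37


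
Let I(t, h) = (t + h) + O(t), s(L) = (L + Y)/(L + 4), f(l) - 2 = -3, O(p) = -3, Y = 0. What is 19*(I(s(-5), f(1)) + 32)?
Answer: 627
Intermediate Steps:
f(l) = -1 (f(l) = 2 - 3 = -1)
s(L) = L/(4 + L) (s(L) = (L + 0)/(L + 4) = L/(4 + L))
I(t, h) = -3 + h + t (I(t, h) = (t + h) - 3 = (h + t) - 3 = -3 + h + t)
19*(I(s(-5), f(1)) + 32) = 19*((-3 - 1 - 5/(4 - 5)) + 32) = 19*((-3 - 1 - 5/(-1)) + 32) = 19*((-3 - 1 - 5*(-1)) + 32) = 19*((-3 - 1 + 5) + 32) = 19*(1 + 32) = 19*33 = 627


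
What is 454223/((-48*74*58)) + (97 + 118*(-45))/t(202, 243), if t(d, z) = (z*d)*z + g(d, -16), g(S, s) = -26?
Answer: -42335841913/19197909984 ≈ -2.2052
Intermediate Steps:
t(d, z) = -26 + d*z² (t(d, z) = (z*d)*z - 26 = (d*z)*z - 26 = d*z² - 26 = -26 + d*z²)
454223/((-48*74*58)) + (97 + 118*(-45))/t(202, 243) = 454223/((-48*74*58)) + (97 + 118*(-45))/(-26 + 202*243²) = 454223/((-3552*58)) + (97 - 5310)/(-26 + 202*59049) = 454223/(-206016) - 5213/(-26 + 11927898) = 454223*(-1/206016) - 5213/11927872 = -454223/206016 - 5213*1/11927872 = -454223/206016 - 5213/11927872 = -42335841913/19197909984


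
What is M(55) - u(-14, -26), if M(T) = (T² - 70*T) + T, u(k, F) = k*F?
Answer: -1134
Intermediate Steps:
u(k, F) = F*k
M(T) = T² - 69*T
M(55) - u(-14, -26) = 55*(-69 + 55) - (-26)*(-14) = 55*(-14) - 1*364 = -770 - 364 = -1134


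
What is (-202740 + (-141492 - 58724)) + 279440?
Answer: -123516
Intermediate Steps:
(-202740 + (-141492 - 58724)) + 279440 = (-202740 - 200216) + 279440 = -402956 + 279440 = -123516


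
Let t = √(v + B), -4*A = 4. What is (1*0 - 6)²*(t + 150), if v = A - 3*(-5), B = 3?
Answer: 5400 + 36*√17 ≈ 5548.4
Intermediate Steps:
A = -1 (A = -¼*4 = -1)
v = 14 (v = -1 - 3*(-5) = -1 + 15 = 14)
t = √17 (t = √(14 + 3) = √17 ≈ 4.1231)
(1*0 - 6)²*(t + 150) = (1*0 - 6)²*(√17 + 150) = (0 - 6)²*(150 + √17) = (-6)²*(150 + √17) = 36*(150 + √17) = 5400 + 36*√17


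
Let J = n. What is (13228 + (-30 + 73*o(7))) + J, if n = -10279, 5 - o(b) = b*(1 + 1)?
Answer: 2262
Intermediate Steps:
o(b) = 5 - 2*b (o(b) = 5 - b*(1 + 1) = 5 - b*2 = 5 - 2*b)
J = -10279
(13228 + (-30 + 73*o(7))) + J = (13228 + (-30 + 73*(5 - 2*7))) - 10279 = (13228 + (-30 + 73*(5 - 14))) - 10279 = (13228 + (-30 + 73*(-9))) - 10279 = (13228 + (-30 - 657)) - 10279 = (13228 - 687) - 10279 = 12541 - 10279 = 2262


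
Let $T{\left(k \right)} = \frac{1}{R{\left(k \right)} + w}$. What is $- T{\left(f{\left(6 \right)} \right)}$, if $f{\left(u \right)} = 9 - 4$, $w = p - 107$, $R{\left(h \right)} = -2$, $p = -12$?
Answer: $\frac{1}{121} \approx 0.0082645$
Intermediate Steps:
$w = -119$ ($w = -12 - 107 = -119$)
$f{\left(u \right)} = 5$
$T{\left(k \right)} = - \frac{1}{121}$ ($T{\left(k \right)} = \frac{1}{-2 - 119} = \frac{1}{-121} = - \frac{1}{121}$)
$- T{\left(f{\left(6 \right)} \right)} = \left(-1\right) \left(- \frac{1}{121}\right) = \frac{1}{121}$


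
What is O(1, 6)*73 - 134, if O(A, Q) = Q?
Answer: 304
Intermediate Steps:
O(1, 6)*73 - 134 = 6*73 - 134 = 438 - 134 = 304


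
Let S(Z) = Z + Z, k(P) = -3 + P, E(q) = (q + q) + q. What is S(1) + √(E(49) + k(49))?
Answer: 2 + √193 ≈ 15.892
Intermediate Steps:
E(q) = 3*q (E(q) = 2*q + q = 3*q)
S(Z) = 2*Z
S(1) + √(E(49) + k(49)) = 2*1 + √(3*49 + (-3 + 49)) = 2 + √(147 + 46) = 2 + √193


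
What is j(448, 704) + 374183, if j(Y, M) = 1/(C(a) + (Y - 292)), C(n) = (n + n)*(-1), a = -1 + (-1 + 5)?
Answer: 56127451/150 ≈ 3.7418e+5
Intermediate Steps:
a = 3 (a = -1 + 4 = 3)
C(n) = -2*n (C(n) = (2*n)*(-1) = -2*n)
j(Y, M) = 1/(-298 + Y) (j(Y, M) = 1/(-2*3 + (Y - 292)) = 1/(-6 + (-292 + Y)) = 1/(-298 + Y))
j(448, 704) + 374183 = 1/(-298 + 448) + 374183 = 1/150 + 374183 = 56127451/150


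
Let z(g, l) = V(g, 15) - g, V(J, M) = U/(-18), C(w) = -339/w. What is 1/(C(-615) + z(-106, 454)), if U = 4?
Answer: 1845/196177 ≈ 0.0094048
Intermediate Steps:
V(J, M) = -2/9 (V(J, M) = 4/(-18) = 4*(-1/18) = -2/9)
z(g, l) = -2/9 - g
1/(C(-615) + z(-106, 454)) = 1/(-339/(-615) + (-2/9 - 1*(-106))) = 1/(-339*(-1/615) + (-2/9 + 106)) = 1/(113/205 + 952/9) = 1/(196177/1845) = 1845/196177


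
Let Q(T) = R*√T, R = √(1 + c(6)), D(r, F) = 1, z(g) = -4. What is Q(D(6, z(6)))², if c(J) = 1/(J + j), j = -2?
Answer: 5/4 ≈ 1.2500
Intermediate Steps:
c(J) = 1/(-2 + J) (c(J) = 1/(J - 2) = 1/(-2 + J))
R = √5/2 (R = √(1 + 1/(-2 + 6)) = √(1 + 1/4) = √(1 + ¼) = √(5/4) = √5/2 ≈ 1.1180)
Q(T) = √5*√T/2 (Q(T) = (√5/2)*√T = √5*√T/2)
Q(D(6, z(6)))² = (√5*√1/2)² = ((½)*√5*1)² = (√5/2)² = 5/4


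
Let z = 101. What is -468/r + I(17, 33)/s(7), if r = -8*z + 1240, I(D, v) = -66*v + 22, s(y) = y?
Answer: -3709/12 ≈ -309.08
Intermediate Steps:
I(D, v) = 22 - 66*v
r = 432 (r = -8*101 + 1240 = -808 + 1240 = 432)
-468/r + I(17, 33)/s(7) = -468/432 + (22 - 66*33)/7 = -468*1/432 + (22 - 2178)*(⅐) = -13/12 - 2156*⅐ = -13/12 - 308 = -3709/12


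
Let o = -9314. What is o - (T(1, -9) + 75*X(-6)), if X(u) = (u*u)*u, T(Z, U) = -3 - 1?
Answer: 6890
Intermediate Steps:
T(Z, U) = -4
X(u) = u³ (X(u) = u²*u = u³)
o - (T(1, -9) + 75*X(-6)) = -9314 - (-4 + 75*(-6)³) = -9314 - (-4 + 75*(-216)) = -9314 - (-4 - 16200) = -9314 - 1*(-16204) = -9314 + 16204 = 6890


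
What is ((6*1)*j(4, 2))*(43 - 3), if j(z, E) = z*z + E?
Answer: 4320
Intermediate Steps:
j(z, E) = E + z² (j(z, E) = z² + E = E + z²)
((6*1)*j(4, 2))*(43 - 3) = ((6*1)*(2 + 4²))*(43 - 3) = (6*(2 + 16))*40 = (6*18)*40 = 108*40 = 4320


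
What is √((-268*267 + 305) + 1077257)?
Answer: √1006006 ≈ 1003.0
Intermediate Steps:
√((-268*267 + 305) + 1077257) = √((-71556 + 305) + 1077257) = √(-71251 + 1077257) = √1006006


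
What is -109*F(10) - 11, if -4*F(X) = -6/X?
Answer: -547/20 ≈ -27.350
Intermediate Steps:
F(X) = 3/(2*X) (F(X) = -(-3)/(2*X) = 3/(2*X))
-109*F(10) - 11 = -327/(2*10) - 11 = -109*3/20 - 11 = -327/20 - 11 = -547/20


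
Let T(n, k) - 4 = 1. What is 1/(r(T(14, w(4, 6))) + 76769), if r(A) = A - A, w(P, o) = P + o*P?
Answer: 1/76769 ≈ 1.3026e-5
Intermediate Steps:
w(P, o) = P + P*o
T(n, k) = 5 (T(n, k) = 4 + 1 = 5)
r(A) = 0
1/(r(T(14, w(4, 6))) + 76769) = 1/(0 + 76769) = 1/76769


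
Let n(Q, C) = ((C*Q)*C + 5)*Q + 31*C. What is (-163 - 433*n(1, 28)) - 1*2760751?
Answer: -3478395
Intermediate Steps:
n(Q, C) = 31*C + Q*(5 + Q*C²) (n(Q, C) = (Q*C² + 5)*Q + 31*C = (5 + Q*C²)*Q + 31*C = Q*(5 + Q*C²) + 31*C = 31*C + Q*(5 + Q*C²))
(-163 - 433*n(1, 28)) - 1*2760751 = (-163 - 433*(5*1 + 31*28 + 28²*1²)) - 1*2760751 = (-163 - 433*(5 + 868 + 784*1)) - 2760751 = (-163 - 433*(5 + 868 + 784)) - 2760751 = (-163 - 433*1657) - 2760751 = (-163 - 717481) - 2760751 = -717644 - 2760751 = -3478395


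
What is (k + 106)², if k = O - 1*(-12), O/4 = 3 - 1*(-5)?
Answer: 22500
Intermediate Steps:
O = 32 (O = 4*(3 - 1*(-5)) = 4*(3 + 5) = 4*8 = 32)
k = 44 (k = 32 - 1*(-12) = 32 + 12 = 44)
(k + 106)² = (44 + 106)² = 150² = 22500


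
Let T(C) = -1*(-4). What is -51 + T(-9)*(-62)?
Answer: -299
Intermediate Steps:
T(C) = 4
-51 + T(-9)*(-62) = -51 + 4*(-62) = -51 - 248 = -299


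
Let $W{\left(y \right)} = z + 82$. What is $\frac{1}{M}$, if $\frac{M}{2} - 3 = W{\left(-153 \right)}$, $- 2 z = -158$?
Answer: $\frac{1}{328} \approx 0.0030488$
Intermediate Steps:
$z = 79$ ($z = \left(- \frac{1}{2}\right) \left(-158\right) = 79$)
$W{\left(y \right)} = 161$ ($W{\left(y \right)} = 79 + 82 = 161$)
$M = 328$ ($M = 6 + 2 \cdot 161 = 6 + 322 = 328$)
$\frac{1}{M} = \frac{1}{328}$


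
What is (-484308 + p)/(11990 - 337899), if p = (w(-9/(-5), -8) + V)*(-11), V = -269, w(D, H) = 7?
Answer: 481426/325909 ≈ 1.4772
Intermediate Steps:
p = 2882 (p = (7 - 269)*(-11) = -262*(-11) = 2882)
(-484308 + p)/(11990 - 337899) = (-484308 + 2882)/(11990 - 337899) = -481426/(-325909) = -481426*(-1/325909) = 481426/325909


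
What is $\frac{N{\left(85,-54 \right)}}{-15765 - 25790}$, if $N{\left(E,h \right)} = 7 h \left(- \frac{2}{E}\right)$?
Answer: $- \frac{756}{3532175} \approx -0.00021403$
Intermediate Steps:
$N{\left(E,h \right)} = - \frac{14 h}{E}$
$\frac{N{\left(85,-54 \right)}}{-15765 - 25790} = \frac{\left(-14\right) \left(-54\right) \frac{1}{85}}{-15765 - 25790} = \frac{\left(-14\right) \left(-54\right) \frac{1}{85}}{-41555} = \frac{756}{85} \left(- \frac{1}{41555}\right) = - \frac{756}{3532175}$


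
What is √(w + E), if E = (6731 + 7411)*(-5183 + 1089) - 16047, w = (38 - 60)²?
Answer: I*√57912911 ≈ 7610.1*I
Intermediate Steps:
w = 484 (w = (-22)² = 484)
E = -57913395 (E = 14142*(-4094) - 16047 = -57897348 - 16047 = -57913395)
√(w + E) = √(484 - 57913395) = √(-57912911) = I*√57912911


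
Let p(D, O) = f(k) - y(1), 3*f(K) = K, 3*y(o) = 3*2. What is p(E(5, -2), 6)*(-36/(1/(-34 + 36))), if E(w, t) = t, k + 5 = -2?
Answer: 312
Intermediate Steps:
k = -7 (k = -5 - 2 = -7)
y(o) = 2 (y(o) = (3*2)/3 = (1/3)*6 = 2)
f(K) = K/3
p(D, O) = -13/3 (p(D, O) = (1/3)*(-7) - 1*2 = -7/3 - 2 = -13/3)
p(E(5, -2), 6)*(-36/(1/(-34 + 36))) = -(-156)/(1/(-34 + 36)) = -(-156)/(1/2) = -(-156)/1/2 = -(-156)*2 = -13/3*(-72) = 312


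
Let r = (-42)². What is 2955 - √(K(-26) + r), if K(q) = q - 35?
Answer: 2955 - √1703 ≈ 2913.7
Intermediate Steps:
r = 1764
K(q) = -35 + q
2955 - √(K(-26) + r) = 2955 - √((-35 - 26) + 1764) = 2955 - √(-61 + 1764) = 2955 - √1703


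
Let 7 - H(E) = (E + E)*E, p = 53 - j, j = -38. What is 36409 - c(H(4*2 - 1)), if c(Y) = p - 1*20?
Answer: 36338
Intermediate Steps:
p = 91 (p = 53 - 1*(-38) = 53 + 38 = 91)
H(E) = 7 - 2*E² (H(E) = 7 - (E + E)*E = 7 - 2*E*E = 7 - 2*E²)
c(Y) = 71 (c(Y) = 91 - 1*20 = 91 - 20 = 71)
36409 - c(H(4*2 - 1)) = 36409 - 1*71 = 36409 - 71 = 36338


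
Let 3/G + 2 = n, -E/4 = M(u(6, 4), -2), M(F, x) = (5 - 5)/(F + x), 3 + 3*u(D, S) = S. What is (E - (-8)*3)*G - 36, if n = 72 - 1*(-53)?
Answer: -1452/41 ≈ -35.415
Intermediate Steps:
u(D, S) = -1 + S/3
M(F, x) = 0 (M(F, x) = 0/(F + x) = 0)
n = 125 (n = 72 + 53 = 125)
E = 0 (E = -4*0 = 0)
G = 1/41 (G = 3/(-2 + 125) = 3/123 = 3*(1/123) = 1/41 ≈ 0.024390)
(E - (-8)*3)*G - 36 = (0 - (-8)*3)*(1/41) - 36 = (0 - 1*(-24))*(1/41) - 36 = (0 + 24)*(1/41) - 36 = 24*(1/41) - 36 = 24/41 - 36 = -1452/41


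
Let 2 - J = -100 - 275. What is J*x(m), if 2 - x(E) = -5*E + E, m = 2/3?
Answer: 5278/3 ≈ 1759.3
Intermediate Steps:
m = ⅔ (m = 2*(⅓) = ⅔ ≈ 0.66667)
x(E) = 2 + 4*E (x(E) = 2 - (-5*E + E) = 2 - (-4)*E = 2 + 4*E)
J = 377 (J = 2 - (-100 - 275) = 2 - 1*(-375) = 2 + 375 = 377)
J*x(m) = 377*(2 + 4*(⅔)) = 377*(2 + 8/3) = 377*(14/3) = 5278/3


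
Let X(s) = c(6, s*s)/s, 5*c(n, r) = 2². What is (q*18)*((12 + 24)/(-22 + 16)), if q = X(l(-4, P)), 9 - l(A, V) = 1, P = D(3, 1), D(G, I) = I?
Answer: -54/5 ≈ -10.800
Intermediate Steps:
c(n, r) = ⅘ (c(n, r) = (⅕)*2² = (⅕)*4 = ⅘)
P = 1
l(A, V) = 8 (l(A, V) = 9 - 1*1 = 9 - 1 = 8)
X(s) = 4/(5*s)
q = ⅒ (q = (⅘)/8 = (⅘)*(⅛) = ⅒ ≈ 0.10000)
(q*18)*((12 + 24)/(-22 + 16)) = ((⅒)*18)*((12 + 24)/(-22 + 16)) = 9*(36/(-6))/5 = 9*(36*(-⅙))/5 = (9/5)*(-6) = -54/5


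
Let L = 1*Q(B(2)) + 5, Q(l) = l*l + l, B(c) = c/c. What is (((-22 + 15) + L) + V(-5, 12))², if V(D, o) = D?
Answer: 25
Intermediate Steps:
B(c) = 1
Q(l) = l + l² (Q(l) = l² + l = l + l²)
L = 7 (L = 1*(1*(1 + 1)) + 5 = 1*(1*2) + 5 = 1*2 + 5 = 2 + 5 = 7)
(((-22 + 15) + L) + V(-5, 12))² = (((-22 + 15) + 7) - 5)² = ((-7 + 7) - 5)² = (0 - 5)² = (-5)² = 25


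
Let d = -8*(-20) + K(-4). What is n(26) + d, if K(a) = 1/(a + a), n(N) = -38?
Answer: 975/8 ≈ 121.88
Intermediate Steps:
K(a) = 1/(2*a)
d = 1279/8 (d = -8*(-20) + (½)/(-4) = 160 + (½)*(-¼) = 160 - ⅛ = 1279/8 ≈ 159.88)
n(26) + d = -38 + 1279/8 = 975/8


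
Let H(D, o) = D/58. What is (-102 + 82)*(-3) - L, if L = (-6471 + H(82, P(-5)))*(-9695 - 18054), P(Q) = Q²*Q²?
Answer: -5206210142/29 ≈ -1.7952e+8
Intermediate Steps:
P(Q) = Q⁴
H(D, o) = D/58 (H(D, o) = D*(1/58) = D/58)
L = 5206211882/29 (L = (-6471 + (1/58)*82)*(-9695 - 18054) = (-6471 + 41/29)*(-27749) = -187618/29*(-27749) = 5206211882/29 ≈ 1.7952e+8)
(-102 + 82)*(-3) - L = (-102 + 82)*(-3) - 1*5206211882/29 = -20*(-3) - 5206211882/29 = 60 - 5206211882/29 = -5206210142/29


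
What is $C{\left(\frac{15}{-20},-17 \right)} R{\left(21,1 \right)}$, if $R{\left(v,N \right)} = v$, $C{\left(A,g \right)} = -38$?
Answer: $-798$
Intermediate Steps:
$C{\left(\frac{15}{-20},-17 \right)} R{\left(21,1 \right)} = \left(-38\right) 21 = -798$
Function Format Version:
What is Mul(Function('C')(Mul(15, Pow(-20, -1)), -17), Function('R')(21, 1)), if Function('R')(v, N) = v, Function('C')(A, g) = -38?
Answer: -798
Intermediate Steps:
Mul(Function('C')(Mul(15, Pow(-20, -1)), -17), Function('R')(21, 1)) = Mul(-38, 21) = -798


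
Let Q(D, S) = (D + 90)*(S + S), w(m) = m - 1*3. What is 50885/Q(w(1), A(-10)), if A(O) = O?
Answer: -10177/352 ≈ -28.912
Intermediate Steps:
w(m) = -3 + m (w(m) = m - 3 = -3 + m)
Q(D, S) = 2*S*(90 + D) (Q(D, S) = (90 + D)*(2*S) = 2*S*(90 + D))
50885/Q(w(1), A(-10)) = 50885/((2*(-10)*(90 + (-3 + 1)))) = 50885/((2*(-10)*(90 - 2))) = 50885/((2*(-10)*88)) = 50885/(-1760) = 50885*(-1/1760) = -10177/352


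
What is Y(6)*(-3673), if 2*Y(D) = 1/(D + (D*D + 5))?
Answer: -3673/94 ≈ -39.074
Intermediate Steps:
Y(D) = 1/(2*(5 + D + D²)) (Y(D) = 1/(2*(D + (D*D + 5))) = 1/(2*(D + (D² + 5))) = 1/(2*(D + (5 + D²))) = 1/(2*(5 + D + D²)))
Y(6)*(-3673) = (1/(2*(5 + 6 + 6²)))*(-3673) = (1/(2*(5 + 6 + 36)))*(-3673) = ((½)/47)*(-3673) = ((½)*(1/47))*(-3673) = (1/94)*(-3673) = -3673/94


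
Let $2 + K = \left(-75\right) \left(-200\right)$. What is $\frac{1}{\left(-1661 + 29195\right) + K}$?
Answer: $\frac{1}{42532} \approx 2.3512 \cdot 10^{-5}$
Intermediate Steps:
$K = 14998$ ($K = -2 - -15000 = -2 + 15000 = 14998$)
$\frac{1}{\left(-1661 + 29195\right) + K} = \frac{1}{\left(-1661 + 29195\right) + 14998} = \frac{1}{27534 + 14998} = \frac{1}{42532}$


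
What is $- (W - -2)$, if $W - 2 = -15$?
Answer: $11$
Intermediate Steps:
$W = -13$ ($W = 2 - 15 = -13$)
$- (W - -2) = - (-13 - -2) = - (-13 + \left(-2 + 4\right)) = - (-13 + 2) = \left(-1\right) \left(-11\right) = 11$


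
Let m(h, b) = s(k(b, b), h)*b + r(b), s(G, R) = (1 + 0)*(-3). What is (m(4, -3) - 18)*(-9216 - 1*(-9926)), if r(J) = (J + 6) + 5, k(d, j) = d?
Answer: -710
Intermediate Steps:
r(J) = 11 + J (r(J) = (6 + J) + 5 = 11 + J)
s(G, R) = -3 (s(G, R) = 1*(-3) = -3)
m(h, b) = 11 - 2*b (m(h, b) = -3*b + (11 + b) = 11 - 2*b)
(m(4, -3) - 18)*(-9216 - 1*(-9926)) = ((11 - 2*(-3)) - 18)*(-9216 - 1*(-9926)) = ((11 + 6) - 18)*(-9216 + 9926) = (17 - 18)*710 = -1*710 = -710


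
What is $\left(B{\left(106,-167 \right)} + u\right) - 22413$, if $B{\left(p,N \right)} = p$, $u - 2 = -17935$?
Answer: $-40240$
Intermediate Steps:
$u = -17933$ ($u = 2 - 17935 = -17933$)
$\left(B{\left(106,-167 \right)} + u\right) - 22413 = \left(106 - 17933\right) - 22413 = -17827 - 22413 = -40240$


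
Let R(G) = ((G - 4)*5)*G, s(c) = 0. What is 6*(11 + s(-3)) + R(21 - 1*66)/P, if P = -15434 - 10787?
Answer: 1719561/26221 ≈ 65.580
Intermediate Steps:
R(G) = G*(-20 + 5*G) (R(G) = ((-4 + G)*5)*G = (-20 + 5*G)*G = G*(-20 + 5*G))
P = -26221
6*(11 + s(-3)) + R(21 - 1*66)/P = 6*(11 + 0) + (5*(21 - 1*66)*(-4 + (21 - 1*66)))/(-26221) = 6*11 + (5*(21 - 66)*(-4 + (21 - 66)))*(-1/26221) = 66 + (5*(-45)*(-4 - 45))*(-1/26221) = 66 + (5*(-45)*(-49))*(-1/26221) = 66 + 11025*(-1/26221) = 66 - 11025/26221 = 1719561/26221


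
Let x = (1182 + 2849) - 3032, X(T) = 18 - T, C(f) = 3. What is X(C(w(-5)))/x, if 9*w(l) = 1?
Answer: 5/333 ≈ 0.015015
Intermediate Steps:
w(l) = ⅑ (w(l) = (⅑)*1 = ⅑)
x = 999 (x = 4031 - 3032 = 999)
X(C(w(-5)))/x = (18 - 1*3)/999 = (18 - 3)*(1/999) = 15*(1/999) = 5/333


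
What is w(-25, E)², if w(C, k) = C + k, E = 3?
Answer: 484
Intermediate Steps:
w(-25, E)² = (-25 + 3)² = (-22)² = 484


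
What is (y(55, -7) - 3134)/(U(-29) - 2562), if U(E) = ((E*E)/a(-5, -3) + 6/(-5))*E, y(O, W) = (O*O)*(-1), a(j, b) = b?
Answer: -92385/84037 ≈ -1.0993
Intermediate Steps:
y(O, W) = -O² (y(O, W) = O²*(-1) = -O²)
U(E) = E*(-6/5 - E²/3) (U(E) = ((E*E)/(-3) + 6/(-5))*E = (E²*(-⅓) + 6*(-⅕))*E = (-E²/3 - 6/5)*E = (-6/5 - E²/3)*E = E*(-6/5 - E²/3))
(y(55, -7) - 3134)/(U(-29) - 2562) = (-1*55² - 3134)/((1/15)*(-29)*(-18 - 5*(-29)²) - 2562) = (-1*3025 - 3134)/((1/15)*(-29)*(-18 - 5*841) - 2562) = (-3025 - 3134)/((1/15)*(-29)*(-18 - 4205) - 2562) = -6159/((1/15)*(-29)*(-4223) - 2562) = -6159/(122467/15 - 2562) = -6159/84037/15 = -6159*15/84037 = -92385/84037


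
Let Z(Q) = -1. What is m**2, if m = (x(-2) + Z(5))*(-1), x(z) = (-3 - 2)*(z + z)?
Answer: 361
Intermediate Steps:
x(z) = -10*z
m = -19 (m = (-10*(-2) - 1)*(-1) = (20 - 1)*(-1) = 19*(-1) = -19)
m**2 = (-19)**2 = 361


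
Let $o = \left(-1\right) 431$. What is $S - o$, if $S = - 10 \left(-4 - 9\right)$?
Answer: $561$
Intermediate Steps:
$o = -431$
$S = 130$ ($S = \left(-10\right) \left(-13\right) = 130$)
$S - o = 130 - -431 = 130 + 431 = 561$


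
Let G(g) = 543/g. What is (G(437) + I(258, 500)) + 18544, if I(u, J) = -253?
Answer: 7993710/437 ≈ 18292.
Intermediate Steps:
(G(437) + I(258, 500)) + 18544 = (543/437 - 253) + 18544 = -110018/437 + 18544 = 7993710/437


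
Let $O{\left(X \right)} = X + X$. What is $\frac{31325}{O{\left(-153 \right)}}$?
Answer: $- \frac{31325}{306} \approx -102.37$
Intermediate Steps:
$O{\left(X \right)} = 2 X$
$\frac{31325}{O{\left(-153 \right)}} = \frac{31325}{2 \left(-153\right)} = \frac{31325}{-306} = 31325 \left(- \frac{1}{306}\right) = - \frac{31325}{306}$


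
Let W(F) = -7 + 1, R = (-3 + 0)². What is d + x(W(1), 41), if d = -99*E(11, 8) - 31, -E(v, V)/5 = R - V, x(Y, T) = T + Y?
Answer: 499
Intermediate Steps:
R = 9 (R = (-3)² = 9)
W(F) = -6
E(v, V) = -45 + 5*V (E(v, V) = -5*(9 - V) = -45 + 5*V)
d = 464 (d = -99*(-45 + 5*8) - 31 = -99*(-45 + 40) - 31 = -99*(-5) - 31 = 495 - 31 = 464)
d + x(W(1), 41) = 464 + (41 - 6) = 464 + 35 = 499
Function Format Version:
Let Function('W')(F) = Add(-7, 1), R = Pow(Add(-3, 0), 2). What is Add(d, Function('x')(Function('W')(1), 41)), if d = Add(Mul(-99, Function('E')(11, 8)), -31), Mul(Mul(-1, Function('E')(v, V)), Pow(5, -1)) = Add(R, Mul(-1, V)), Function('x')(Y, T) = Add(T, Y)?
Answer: 499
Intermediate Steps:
R = 9 (R = Pow(-3, 2) = 9)
Function('W')(F) = -6
Function('E')(v, V) = Add(-45, Mul(5, V)) (Function('E')(v, V) = Mul(-5, Add(9, Mul(-1, V))) = Add(-45, Mul(5, V)))
d = 464 (d = Add(Mul(-99, Add(-45, Mul(5, 8))), -31) = Add(Mul(-99, Add(-45, 40)), -31) = Add(Mul(-99, -5), -31) = Add(495, -31) = 464)
Add(d, Function('x')(Function('W')(1), 41)) = Add(464, Add(41, -6)) = Add(464, 35) = 499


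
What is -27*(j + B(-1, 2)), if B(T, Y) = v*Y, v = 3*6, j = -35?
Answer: -27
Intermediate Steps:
v = 18
B(T, Y) = 18*Y
-27*(j + B(-1, 2)) = -27*(-35 + 18*2) = -27*(-35 + 36) = -27*1 = -27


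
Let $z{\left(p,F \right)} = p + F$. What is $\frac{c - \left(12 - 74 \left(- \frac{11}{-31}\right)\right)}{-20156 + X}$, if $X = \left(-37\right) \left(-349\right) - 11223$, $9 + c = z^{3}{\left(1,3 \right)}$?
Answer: $- \frac{2147}{572446} \approx -0.0037506$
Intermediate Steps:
$z{\left(p,F \right)} = F + p$
$c = 55$ ($c = -9 + \left(3 + 1\right)^{3} = -9 + 4^{3} = -9 + 64 = 55$)
$X = 1690$ ($X = 12913 - 11223 = 1690$)
$\frac{c - \left(12 - 74 \left(- \frac{11}{-31}\right)\right)}{-20156 + X} = \frac{55 - \left(12 - 74 \left(- \frac{11}{-31}\right)\right)}{-20156 + 1690} = \frac{55 - \left(12 - 74 \left(\left(-11\right) \left(- \frac{1}{31}\right)\right)\right)}{-18466} = \left(55 + \left(-12 + 74 \cdot \frac{11}{31}\right)\right) \left(- \frac{1}{18466}\right) = \left(55 + \left(-12 + \frac{814}{31}\right)\right) \left(- \frac{1}{18466}\right) = \left(55 + \frac{442}{31}\right) \left(- \frac{1}{18466}\right) = \frac{2147}{31} \left(- \frac{1}{18466}\right) = - \frac{2147}{572446}$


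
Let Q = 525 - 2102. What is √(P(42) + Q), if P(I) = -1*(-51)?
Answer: I*√1526 ≈ 39.064*I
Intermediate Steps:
Q = -1577
P(I) = 51
√(P(42) + Q) = √(51 - 1577) = √(-1526) = I*√1526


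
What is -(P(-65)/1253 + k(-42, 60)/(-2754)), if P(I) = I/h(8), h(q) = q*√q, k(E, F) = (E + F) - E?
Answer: 10/459 + 65*√2/40096 ≈ 0.024079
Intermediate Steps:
k(E, F) = F
h(q) = q^(3/2)
P(I) = I*√2/32 (P(I) = I/(8^(3/2)) = I/((16*√2)) = I*(√2/32) = I*√2/32)
-(P(-65)/1253 + k(-42, 60)/(-2754)) = -(((1/32)*(-65)*√2)/1253 + 60/(-2754)) = -(-65*√2/32*(1/1253) + 60*(-1/2754)) = -(-65*√2/40096 - 10/459) = -(-10/459 - 65*√2/40096) = 10/459 + 65*√2/40096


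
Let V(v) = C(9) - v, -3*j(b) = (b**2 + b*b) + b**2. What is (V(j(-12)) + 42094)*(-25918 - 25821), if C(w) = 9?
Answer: -2185817533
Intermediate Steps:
j(b) = -b**2 (j(b) = -((b**2 + b*b) + b**2)/3 = -((b**2 + b**2) + b**2)/3 = -(2*b**2 + b**2)/3 = -b**2)
V(v) = 9 - v
(V(j(-12)) + 42094)*(-25918 - 25821) = ((9 - (-1)*(-12)**2) + 42094)*(-25918 - 25821) = ((9 - (-1)*144) + 42094)*(-51739) = ((9 - 1*(-144)) + 42094)*(-51739) = ((9 + 144) + 42094)*(-51739) = (153 + 42094)*(-51739) = 42247*(-51739) = -2185817533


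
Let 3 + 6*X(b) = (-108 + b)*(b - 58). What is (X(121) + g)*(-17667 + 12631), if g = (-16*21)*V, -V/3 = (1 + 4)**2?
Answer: -127592096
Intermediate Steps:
V = -75 (V = -3*(1 + 4)**2 = -3*5**2 = -3*25 = -75)
X(b) = -1/2 + (-108 + b)*(-58 + b)/6 (X(b) = -1/2 + ((-108 + b)*(b - 58))/6 = -1/2 + ((-108 + b)*(-58 + b))/6 = -1/2 + (-108 + b)*(-58 + b)/6)
g = 25200 (g = -16*21*(-75) = -336*(-75) = 25200)
(X(121) + g)*(-17667 + 12631) = ((2087/2 - 83/3*121 + (1/6)*121**2) + 25200)*(-17667 + 12631) = ((2087/2 - 10043/3 + (1/6)*14641) + 25200)*(-5036) = ((2087/2 - 10043/3 + 14641/6) + 25200)*(-5036) = (136 + 25200)*(-5036) = 25336*(-5036) = -127592096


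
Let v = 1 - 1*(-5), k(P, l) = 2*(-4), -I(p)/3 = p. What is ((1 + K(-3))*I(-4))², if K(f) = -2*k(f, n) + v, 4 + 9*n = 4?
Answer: 76176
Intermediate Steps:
n = 0 (n = -4/9 + (⅑)*4 = -4/9 + 4/9 = 0)
I(p) = -3*p
k(P, l) = -8
v = 6 (v = 1 + 5 = 6)
K(f) = 22 (K(f) = -2*(-8) + 6 = 16 + 6 = 22)
((1 + K(-3))*I(-4))² = ((1 + 22)*(-3*(-4)))² = (23*12)² = 276² = 76176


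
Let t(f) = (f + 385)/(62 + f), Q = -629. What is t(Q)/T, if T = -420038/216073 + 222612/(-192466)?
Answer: -1268394533549/9138868888716 ≈ -0.13879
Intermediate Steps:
t(f) = (385 + f)/(62 + f)
T = -64471738192/20793353009 (T = -420038*1/216073 + 222612*(-1/192466) = -420038/216073 - 111306/96233 = -64471738192/20793353009 ≈ -3.1006)
t(Q)/T = ((385 - 629)/(62 - 629))/(-64471738192/20793353009) = (-244/(-567))*(-20793353009/64471738192) = -1/567*(-244)*(-20793353009/64471738192) = (244/567)*(-20793353009/64471738192) = -1268394533549/9138868888716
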